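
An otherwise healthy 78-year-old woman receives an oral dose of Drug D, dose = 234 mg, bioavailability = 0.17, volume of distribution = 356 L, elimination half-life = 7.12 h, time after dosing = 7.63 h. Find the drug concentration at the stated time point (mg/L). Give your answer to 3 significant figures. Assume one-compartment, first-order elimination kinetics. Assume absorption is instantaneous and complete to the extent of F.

0.0532 mg/L

Amount reaching circulation = F × Dose = 0.17 × 234.0 = 39.78 mg
C₀ = F·Dose / Vd = 39.78 / 356 = 0.1117 mg/L
k = ln2 / t½ = 0.693147 / 7.12 = 0.09735 h⁻¹
C = C₀ · e^(−k·t) = 0.1117 × e^(−0.09735 × 7.63)
  = 0.1117 × 0.4758 = 0.05315 mg/L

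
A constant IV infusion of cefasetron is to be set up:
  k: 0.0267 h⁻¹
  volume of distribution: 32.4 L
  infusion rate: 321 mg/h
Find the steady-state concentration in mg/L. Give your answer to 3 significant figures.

371 mg/L

CL = k × Vd = 0.02670 × 32.4 = 0.8651 L/h
At steady state Css = R₀ / CL = 321 / 0.8651 = 371.1 mg/L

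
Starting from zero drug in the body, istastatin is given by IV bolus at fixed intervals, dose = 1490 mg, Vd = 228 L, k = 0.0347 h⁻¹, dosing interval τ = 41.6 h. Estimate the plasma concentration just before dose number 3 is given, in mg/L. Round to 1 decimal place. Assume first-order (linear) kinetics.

1.9 mg/L

C₀ per dose = Dose / Vd = 1490 / 228 = 6.535 mg/L
Fraction remaining after one interval: r = e^(−kτ) = e^(−0.03470 × 41.6) = 0.2361
Before dose 3, 2 doses have been given (aged 1τ, 2τ).
C_trough = C₀ × (r + r²) = 6.535 × (0.2361 + 0.05574) = 1.907 mg/L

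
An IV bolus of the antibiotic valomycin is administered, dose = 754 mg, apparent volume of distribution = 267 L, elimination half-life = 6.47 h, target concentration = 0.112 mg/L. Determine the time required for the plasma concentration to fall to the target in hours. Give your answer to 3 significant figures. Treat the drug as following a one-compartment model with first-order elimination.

C₀ = Dose / Vd = 754.0 / 267 = 2.824 mg/L
k = ln2 / t½ = 0.693147 / 6.47 = 0.1071 h⁻¹
t = ln(C₀ / C) / k = ln(2.824 / 0.112) / 0.1071
  = ln(25.21) / 0.1071 = 3.227 / 0.1071 = 30.13 h

30.1 h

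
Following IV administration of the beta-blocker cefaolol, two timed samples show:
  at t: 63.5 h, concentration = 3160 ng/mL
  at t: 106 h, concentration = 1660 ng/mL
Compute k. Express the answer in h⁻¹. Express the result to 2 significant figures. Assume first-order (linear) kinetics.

0.015 h⁻¹

k = ln(C₁/C₂) / (t₂ − t₁) = ln(3160/1660) / (106 − 63.5)
  = 0.6438 / 42.50 = 0.01515 h⁻¹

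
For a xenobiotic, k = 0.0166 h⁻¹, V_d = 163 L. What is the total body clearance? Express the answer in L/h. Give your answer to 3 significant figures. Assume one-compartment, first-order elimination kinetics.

CL = k × Vd = 0.0166 × 163 = 2.706 L/h

2.71 L/h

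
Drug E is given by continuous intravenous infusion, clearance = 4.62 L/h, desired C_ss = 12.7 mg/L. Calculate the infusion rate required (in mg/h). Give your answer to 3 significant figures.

58.7 mg/h

At steady state, infusion rate R₀ = Css × CL = 12.7 × 4.620 = 58.67 mg/h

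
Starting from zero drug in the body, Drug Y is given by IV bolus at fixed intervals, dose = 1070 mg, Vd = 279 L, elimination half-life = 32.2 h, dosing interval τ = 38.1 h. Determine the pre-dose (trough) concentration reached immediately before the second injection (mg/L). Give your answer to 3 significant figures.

1.69 mg/L

C₀ per dose = Dose / Vd = 1070 / 279 = 3.835 mg/L
k = ln2 / t½ = 0.693147 / 32.2 = 0.02153 h⁻¹
Fraction remaining after one interval: r = e^(−kτ) = e^(−0.02153 × 38.1) = 0.4403
Before dose 2, 1 dose has been given (aged 1τ).
C_trough = C₀ × r = 3.835 × 0.4403 = 1.689 mg/L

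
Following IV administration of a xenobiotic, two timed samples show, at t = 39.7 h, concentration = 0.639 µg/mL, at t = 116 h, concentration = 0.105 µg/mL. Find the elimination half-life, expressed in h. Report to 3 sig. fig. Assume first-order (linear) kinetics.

k = ln(C₁/C₂) / (t₂ − t₁) = ln(0.639/0.105) / (116 − 39.7)
  = 1.806 / 76.30 = 0.02367 h⁻¹
t½ = ln2 / k = 0.693147 / 0.02367 = 29.28 h

29.3 h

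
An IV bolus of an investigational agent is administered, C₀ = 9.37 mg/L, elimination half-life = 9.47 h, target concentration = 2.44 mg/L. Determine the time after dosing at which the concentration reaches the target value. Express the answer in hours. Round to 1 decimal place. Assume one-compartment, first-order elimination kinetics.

k = ln2 / t½ = 0.693147 / 9.47 = 0.07319 h⁻¹
t = ln(C₀ / C) / k = ln(9.370 / 2.44) / 0.07319
  = ln(3.840) / 0.07319 = 1.345 / 0.07319 = 18.38 h

18.4 h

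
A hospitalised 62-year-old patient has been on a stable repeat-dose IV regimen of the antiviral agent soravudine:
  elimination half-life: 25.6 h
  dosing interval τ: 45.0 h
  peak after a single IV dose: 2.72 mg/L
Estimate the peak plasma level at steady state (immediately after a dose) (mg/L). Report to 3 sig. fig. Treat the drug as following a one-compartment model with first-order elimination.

k = ln2 / t½ = 0.693147 / 25.6 = 0.02708 h⁻¹
e^(−kτ) = e^(−0.02708 × 45.0) = 0.2956
Accumulation ratio R = 1 / (1 − e^(−kτ)) = 1 / (1 − 0.2956) = 1.420
Steady-state peak = C₀ × R = 2.72 × 1.420 = 3.862 mg/L

3.86 mg/L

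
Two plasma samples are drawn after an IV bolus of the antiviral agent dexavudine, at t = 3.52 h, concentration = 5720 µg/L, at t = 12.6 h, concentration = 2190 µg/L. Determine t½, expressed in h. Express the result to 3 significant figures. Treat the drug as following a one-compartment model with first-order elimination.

k = ln(C₁/C₂) / (t₂ − t₁) = ln(5720/2190) / (12.6 − 3.52)
  = 0.9601 / 9.080 = 0.1057 h⁻¹
t½ = ln2 / k = 0.693147 / 0.1057 = 6.558 h

6.56 h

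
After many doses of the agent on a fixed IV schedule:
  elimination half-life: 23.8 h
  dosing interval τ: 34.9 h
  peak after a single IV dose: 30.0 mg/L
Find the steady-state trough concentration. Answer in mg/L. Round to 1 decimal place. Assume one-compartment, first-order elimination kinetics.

17.0 mg/L

k = ln2 / t½ = 0.693147 / 23.8 = 0.02912 h⁻¹
e^(−kτ) = e^(−0.02912 × 34.9) = 0.3619
Accumulation ratio R = 1 / (1 − e^(−kτ)) = 1 / (1 − 0.3619) = 1.567
Steady-state trough = C₀ × R × e^(−kτ) = 30.0 × 1.567 × 0.3619 = 17.01 mg/L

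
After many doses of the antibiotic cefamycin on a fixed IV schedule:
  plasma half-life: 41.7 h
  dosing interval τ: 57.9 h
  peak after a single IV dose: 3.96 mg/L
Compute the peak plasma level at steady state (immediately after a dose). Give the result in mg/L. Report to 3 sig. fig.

k = ln2 / t½ = 0.693147 / 41.7 = 0.01662 h⁻¹
e^(−kτ) = e^(−0.01662 × 57.9) = 0.3820
Accumulation ratio R = 1 / (1 − e^(−kτ)) = 1 / (1 − 0.3820) = 1.618
Steady-state peak = C₀ × R = 3.96 × 1.618 = 6.407 mg/L

6.41 mg/L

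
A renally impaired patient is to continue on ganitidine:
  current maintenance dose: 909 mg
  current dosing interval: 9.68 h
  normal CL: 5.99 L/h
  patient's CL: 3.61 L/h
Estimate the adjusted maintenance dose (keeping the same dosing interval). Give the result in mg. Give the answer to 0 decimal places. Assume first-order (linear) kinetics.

548 mg

To keep the same average steady-state level, dosing rate must scale with clearance.
CL ratio = 3.61 / 5.99 = 0.6027
New dose (same interval) = 909 × 0.6027 = 547.9 mg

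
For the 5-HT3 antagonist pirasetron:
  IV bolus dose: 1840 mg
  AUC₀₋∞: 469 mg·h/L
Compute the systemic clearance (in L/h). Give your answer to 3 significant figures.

3.92 L/h

CL = Dose / AUC = 1840 / 469 = 3.923 L/h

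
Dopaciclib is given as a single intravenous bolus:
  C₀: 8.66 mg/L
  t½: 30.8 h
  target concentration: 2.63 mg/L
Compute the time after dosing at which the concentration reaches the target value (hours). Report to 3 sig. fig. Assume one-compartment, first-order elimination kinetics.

53.0 h

k = ln2 / t½ = 0.693147 / 30.8 = 0.02250 h⁻¹
t = ln(C₀ / C) / k = ln(8.660 / 2.63) / 0.02250
  = ln(3.293) / 0.02250 = 1.192 / 0.02250 = 52.98 h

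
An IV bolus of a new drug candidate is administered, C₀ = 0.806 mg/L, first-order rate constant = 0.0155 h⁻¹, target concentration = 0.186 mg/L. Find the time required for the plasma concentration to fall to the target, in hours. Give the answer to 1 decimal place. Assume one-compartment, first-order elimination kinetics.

94.6 h

t = ln(C₀ / C) / k = ln(0.8060 / 0.186) / 0.01550
  = ln(4.333) / 0.01550 = 1.466 / 0.01550 = 94.58 h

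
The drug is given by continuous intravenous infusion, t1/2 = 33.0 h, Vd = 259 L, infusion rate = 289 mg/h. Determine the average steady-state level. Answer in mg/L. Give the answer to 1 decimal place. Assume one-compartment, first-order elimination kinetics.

k = ln2 / t½ = 0.693147 / 33.0 = 0.02100 h⁻¹
CL = k × Vd = 0.02100 × 259 = 5.439 L/h
At steady state Css = R₀ / CL = 289 / 5.439 = 53.13 mg/L

53.1 mg/L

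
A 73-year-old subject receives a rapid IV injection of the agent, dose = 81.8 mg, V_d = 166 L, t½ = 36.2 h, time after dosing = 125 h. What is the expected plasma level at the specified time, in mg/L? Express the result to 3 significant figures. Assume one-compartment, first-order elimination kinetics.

0.0450 mg/L

C₀ = Dose / Vd = 81.80 / 166 = 0.4928 mg/L
k = ln2 / t½ = 0.693147 / 36.2 = 0.01915 h⁻¹
C = C₀ · e^(−k·t) = 0.4928 × e^(−0.01915 × 125)
  = 0.4928 × 0.09129 = 0.04499 mg/L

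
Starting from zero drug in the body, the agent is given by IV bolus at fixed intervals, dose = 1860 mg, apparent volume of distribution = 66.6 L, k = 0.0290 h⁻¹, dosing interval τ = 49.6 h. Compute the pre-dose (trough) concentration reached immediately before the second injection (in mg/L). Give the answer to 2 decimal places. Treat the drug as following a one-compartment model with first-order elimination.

C₀ per dose = Dose / Vd = 1860 / 66.6 = 27.93 mg/L
Fraction remaining after one interval: r = e^(−kτ) = e^(−0.02900 × 49.6) = 0.2373
Before dose 2, 1 dose has been given (aged 1τ).
C_trough = C₀ × r = 27.93 × 0.2373 = 6.628 mg/L

6.63 mg/L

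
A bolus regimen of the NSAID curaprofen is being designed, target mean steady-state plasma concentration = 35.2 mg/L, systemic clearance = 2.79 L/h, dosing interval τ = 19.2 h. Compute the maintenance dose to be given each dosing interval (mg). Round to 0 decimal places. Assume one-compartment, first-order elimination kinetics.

At steady state, Dose/τ = Css × CL.
Dose = Css × CL × τ = 35.2 × 2.790 × 19.2 = 1886 mg

1886 mg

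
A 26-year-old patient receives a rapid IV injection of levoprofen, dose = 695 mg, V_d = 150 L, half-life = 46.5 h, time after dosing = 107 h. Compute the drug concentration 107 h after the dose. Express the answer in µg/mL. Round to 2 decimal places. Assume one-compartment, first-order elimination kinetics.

0.94 µg/mL

C₀ = Dose / Vd = 695.0 / 150 = 4.633 mg/L
k = ln2 / t½ = 0.693147 / 46.5 = 0.01491 h⁻¹
C = C₀ · e^(−k·t) = 4.633 × e^(−0.01491 × 107)
  = 4.633 × 0.2028 = 0.9396 mg/L
(0.9396 mg/L = 0.9396 µg/mL)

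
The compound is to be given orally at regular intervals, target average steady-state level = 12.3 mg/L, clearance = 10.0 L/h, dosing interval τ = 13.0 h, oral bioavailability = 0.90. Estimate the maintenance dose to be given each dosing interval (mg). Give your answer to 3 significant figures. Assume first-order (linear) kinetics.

At steady state, F × (Dose/τ) = Css × CL.
Dose = Css × CL × τ / F = 12.3 × 10.00 × 13.0 / 0.90 = 1777 mg

1780 mg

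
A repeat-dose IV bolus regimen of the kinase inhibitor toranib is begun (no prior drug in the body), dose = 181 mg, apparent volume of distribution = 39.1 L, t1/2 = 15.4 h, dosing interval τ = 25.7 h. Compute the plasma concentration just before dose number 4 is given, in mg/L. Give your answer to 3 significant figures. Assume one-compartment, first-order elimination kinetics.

2.06 mg/L

C₀ per dose = Dose / Vd = 181 / 39.1 = 4.629 mg/L
k = ln2 / t½ = 0.693147 / 15.4 = 0.04501 h⁻¹
Fraction remaining after one interval: r = e^(−kτ) = e^(−0.04501 × 25.7) = 0.3145
Before dose 4, 3 doses have been given (aged 1τ, 2τ, 3τ).
C_trough = C₀ × (r + r² + … + r^3) = C₀ × r(1−r^3)/(1−r)
        = 4.629 × 0.3145 × (1 − 0.03111) / (1 − 0.3145) = 2.058 mg/L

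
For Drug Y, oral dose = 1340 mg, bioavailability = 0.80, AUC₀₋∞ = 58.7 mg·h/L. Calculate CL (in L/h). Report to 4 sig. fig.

CL = F·Dose / AUC = 0.80 × 1340 / 58.7 = 18.26 L/h

18.26 L/h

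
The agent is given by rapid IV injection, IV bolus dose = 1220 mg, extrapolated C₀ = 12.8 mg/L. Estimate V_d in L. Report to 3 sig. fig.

95.3 L

Vd = Dose / C₀ = 1220 / 12.8 = 95.31 L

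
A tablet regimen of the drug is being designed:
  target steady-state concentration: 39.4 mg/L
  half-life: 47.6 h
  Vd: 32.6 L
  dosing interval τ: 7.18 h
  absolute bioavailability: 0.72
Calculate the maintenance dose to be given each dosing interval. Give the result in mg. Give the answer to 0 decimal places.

k = ln2 / t½ = 0.693147 / 47.6 = 0.01456 h⁻¹
CL = k × Vd = 0.01456 × 32.6 = 0.4747 L/h
At steady state, F × (Dose/τ) = Css × CL.
Dose = Css × CL × τ / F = 39.4 × 0.4747 × 7.18 / 0.72 = 186.5 mg

187 mg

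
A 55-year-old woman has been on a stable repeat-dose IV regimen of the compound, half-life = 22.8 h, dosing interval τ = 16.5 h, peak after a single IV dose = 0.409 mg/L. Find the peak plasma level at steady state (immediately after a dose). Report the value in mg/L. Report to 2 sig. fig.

k = ln2 / t½ = 0.693147 / 22.8 = 0.03040 h⁻¹
e^(−kτ) = e^(−0.03040 × 16.5) = 0.6056
Accumulation ratio R = 1 / (1 − e^(−kτ)) = 1 / (1 − 0.6056) = 2.535
Steady-state peak = C₀ × R = 0.409 × 2.535 = 1.037 mg/L

1.0 mg/L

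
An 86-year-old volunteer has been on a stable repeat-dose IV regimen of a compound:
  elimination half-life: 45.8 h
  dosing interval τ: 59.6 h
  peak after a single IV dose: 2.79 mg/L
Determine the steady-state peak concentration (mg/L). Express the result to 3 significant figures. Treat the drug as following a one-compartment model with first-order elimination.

4.70 mg/L

k = ln2 / t½ = 0.693147 / 45.8 = 0.01513 h⁻¹
e^(−kτ) = e^(−0.01513 × 59.6) = 0.4059
Accumulation ratio R = 1 / (1 − e^(−kτ)) = 1 / (1 − 0.4059) = 1.683
Steady-state peak = C₀ × R = 2.79 × 1.683 = 4.696 mg/L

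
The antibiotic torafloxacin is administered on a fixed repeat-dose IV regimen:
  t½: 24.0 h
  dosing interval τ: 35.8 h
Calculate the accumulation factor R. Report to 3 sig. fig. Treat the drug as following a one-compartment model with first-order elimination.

k = ln2 / t½ = 0.693147 / 24.0 = 0.02888 h⁻¹
e^(−kτ) = e^(−0.02888 × 35.8) = 0.3556
Accumulation ratio R = 1 / (1 − e^(−kτ)) = 1 / (1 − 0.3556) = 1.552

1.55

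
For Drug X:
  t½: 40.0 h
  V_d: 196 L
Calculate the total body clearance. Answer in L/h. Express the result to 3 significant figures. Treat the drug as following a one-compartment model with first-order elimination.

k = ln2 / t½ = 0.693147 / 40.0 = 0.01733 h⁻¹
CL = k × Vd = 0.01733 × 196 = 3.397 L/h

3.40 L/h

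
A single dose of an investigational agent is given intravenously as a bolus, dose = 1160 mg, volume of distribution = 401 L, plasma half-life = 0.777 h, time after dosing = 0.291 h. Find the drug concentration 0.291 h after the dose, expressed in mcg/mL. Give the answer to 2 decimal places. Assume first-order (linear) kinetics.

C₀ = Dose / Vd = 1160 / 401 = 2.893 mg/L
k = ln2 / t½ = 0.693147 / 0.777 = 0.8921 h⁻¹
C = C₀ · e^(−k·t) = 2.893 × e^(−0.8921 × 0.291)
  = 2.893 × 0.7714 = 2.232 mg/L
(2.232 mg/L = 2.232 mcg/mL)

2.23 mcg/mL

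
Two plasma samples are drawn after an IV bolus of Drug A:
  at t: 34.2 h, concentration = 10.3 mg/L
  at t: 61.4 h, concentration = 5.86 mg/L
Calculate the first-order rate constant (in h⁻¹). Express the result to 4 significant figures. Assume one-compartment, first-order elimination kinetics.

0.02074 h⁻¹

k = ln(C₁/C₂) / (t₂ − t₁) = ln(10.3/5.86) / (61.4 − 34.2)
  = 0.5640 / 27.20 = 0.02074 h⁻¹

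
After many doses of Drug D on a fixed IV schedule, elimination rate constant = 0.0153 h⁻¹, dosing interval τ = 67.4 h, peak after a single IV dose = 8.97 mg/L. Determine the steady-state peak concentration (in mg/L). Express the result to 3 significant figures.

e^(−kτ) = e^(−0.01530 × 67.4) = 0.3566
Accumulation ratio R = 1 / (1 − e^(−kτ)) = 1 / (1 − 0.3566) = 1.554
Steady-state peak = C₀ × R = 8.97 × 1.554 = 13.94 mg/L

13.9 mg/L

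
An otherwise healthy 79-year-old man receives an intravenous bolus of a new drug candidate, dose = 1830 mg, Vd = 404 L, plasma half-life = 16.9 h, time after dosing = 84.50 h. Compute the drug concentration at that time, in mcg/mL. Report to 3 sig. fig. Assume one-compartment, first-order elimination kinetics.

C₀ = Dose / Vd = 1830 / 404 = 4.530 mg/L
k = ln2 / t½ = 0.693147 / 16.9 = 0.04101 h⁻¹
t / t½ = 84.50 / 16.9 = 5 half-lives
C = C₀ × (1/2)^5 = 4.530 × 0.03125 = 0.1416 mg/L
(0.1416 mg/L = 0.1416 mcg/mL)

0.142 mcg/mL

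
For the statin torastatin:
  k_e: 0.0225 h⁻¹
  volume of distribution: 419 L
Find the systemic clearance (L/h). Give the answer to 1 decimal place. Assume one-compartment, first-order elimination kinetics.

9.4 L/h

CL = k × Vd = 0.0225 × 419 = 9.428 L/h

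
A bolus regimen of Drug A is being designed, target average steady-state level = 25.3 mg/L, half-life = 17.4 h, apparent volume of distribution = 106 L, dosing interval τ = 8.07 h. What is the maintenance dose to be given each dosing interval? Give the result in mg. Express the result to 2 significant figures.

860 mg

k = ln2 / t½ = 0.693147 / 17.4 = 0.03984 h⁻¹
CL = k × Vd = 0.03984 × 106 = 4.223 L/h
At steady state, Dose/τ = Css × CL.
Dose = Css × CL × τ = 25.3 × 4.223 × 8.07 = 862.2 mg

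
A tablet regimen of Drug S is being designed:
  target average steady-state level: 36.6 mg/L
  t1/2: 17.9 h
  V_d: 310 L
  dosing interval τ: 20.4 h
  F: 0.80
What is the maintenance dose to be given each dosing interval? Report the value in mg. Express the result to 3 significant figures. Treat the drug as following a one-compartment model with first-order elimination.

11200 mg

k = ln2 / t½ = 0.693147 / 17.9 = 0.03872 h⁻¹
CL = k × Vd = 0.03872 × 310 = 12.00 L/h
At steady state, F × (Dose/τ) = Css × CL.
Dose = Css × CL × τ / F = 36.6 × 12.00 × 20.4 / 0.80 = 11200 mg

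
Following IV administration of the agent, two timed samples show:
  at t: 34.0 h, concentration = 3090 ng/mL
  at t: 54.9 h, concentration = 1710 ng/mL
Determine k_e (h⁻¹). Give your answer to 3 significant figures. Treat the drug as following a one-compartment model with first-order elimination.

k = ln(C₁/C₂) / (t₂ − t₁) = ln(3090/1710) / (54.9 − 34.0)
  = 0.5917 / 20.90 = 0.02831 h⁻¹

0.0283 h⁻¹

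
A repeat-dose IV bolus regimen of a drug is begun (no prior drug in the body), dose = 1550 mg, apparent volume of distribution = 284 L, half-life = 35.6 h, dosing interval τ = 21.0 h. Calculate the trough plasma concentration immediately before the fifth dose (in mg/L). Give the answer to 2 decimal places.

8.70 mg/L

C₀ per dose = Dose / Vd = 1550 / 284 = 5.458 mg/L
k = ln2 / t½ = 0.693147 / 35.6 = 0.01947 h⁻¹
Fraction remaining after one interval: r = e^(−kτ) = e^(−0.01947 × 21.0) = 0.6644
Before dose 5, 4 doses have been given (aged 1τ, 2τ, 3τ, 4τ).
C_trough = C₀ × (r + r² + … + r^4) = C₀ × r(1−r^4)/(1−r)
        = 5.458 × 0.6644 × (1 − 0.1949) / (1 − 0.6644) = 8.699 mg/L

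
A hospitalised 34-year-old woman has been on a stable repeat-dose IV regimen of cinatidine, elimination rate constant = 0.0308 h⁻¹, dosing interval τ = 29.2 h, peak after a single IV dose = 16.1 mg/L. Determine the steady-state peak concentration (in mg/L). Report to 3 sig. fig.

e^(−kτ) = e^(−0.03080 × 29.2) = 0.4068
Accumulation ratio R = 1 / (1 − e^(−kτ)) = 1 / (1 − 0.4068) = 1.686
Steady-state peak = C₀ × R = 16.1 × 1.686 = 27.14 mg/L

27.1 mg/L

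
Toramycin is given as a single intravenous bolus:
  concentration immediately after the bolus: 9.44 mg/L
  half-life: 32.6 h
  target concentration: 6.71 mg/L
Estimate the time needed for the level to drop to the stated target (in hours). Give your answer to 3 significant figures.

16.1 h

k = ln2 / t½ = 0.693147 / 32.6 = 0.02126 h⁻¹
t = ln(C₀ / C) / k = ln(9.440 / 6.71) / 0.02126
  = ln(1.407) / 0.02126 = 0.3415 / 0.02126 = 16.06 h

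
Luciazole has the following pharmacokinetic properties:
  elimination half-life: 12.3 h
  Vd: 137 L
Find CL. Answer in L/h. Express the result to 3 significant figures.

7.72 L/h

k = ln2 / t½ = 0.693147 / 12.3 = 0.05635 h⁻¹
CL = k × Vd = 0.05635 × 137 = 7.720 L/h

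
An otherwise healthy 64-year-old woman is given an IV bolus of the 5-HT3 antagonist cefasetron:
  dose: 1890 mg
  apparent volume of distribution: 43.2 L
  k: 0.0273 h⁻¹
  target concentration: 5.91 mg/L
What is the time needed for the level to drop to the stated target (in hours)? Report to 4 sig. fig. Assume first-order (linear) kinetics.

C₀ = Dose / Vd = 1890 / 43.2 = 43.75 mg/L
t = ln(C₀ / C) / k = ln(43.75 / 5.91) / 0.02730
  = ln(7.403) / 0.02730 = 2.002 / 0.02730 = 73.33 h

73.33 h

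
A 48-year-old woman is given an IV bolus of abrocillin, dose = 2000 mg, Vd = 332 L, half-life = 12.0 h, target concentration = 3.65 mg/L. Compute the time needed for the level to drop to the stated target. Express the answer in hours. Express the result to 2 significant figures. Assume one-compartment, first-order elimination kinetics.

8.7 h

C₀ = Dose / Vd = 2000 / 332 = 6.024 mg/L
k = ln2 / t½ = 0.693147 / 12.0 = 0.05776 h⁻¹
t = ln(C₀ / C) / k = ln(6.024 / 3.65) / 0.05776
  = ln(1.650) / 0.05776 = 0.5008 / 0.05776 = 8.670 h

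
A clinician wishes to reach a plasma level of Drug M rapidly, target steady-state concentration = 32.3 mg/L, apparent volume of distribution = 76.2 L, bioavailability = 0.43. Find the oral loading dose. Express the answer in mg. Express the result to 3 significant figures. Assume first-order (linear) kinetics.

5720 mg

LD = Css × Vd / F = 32.3 × 76.2 / 0.43 = 5724 mg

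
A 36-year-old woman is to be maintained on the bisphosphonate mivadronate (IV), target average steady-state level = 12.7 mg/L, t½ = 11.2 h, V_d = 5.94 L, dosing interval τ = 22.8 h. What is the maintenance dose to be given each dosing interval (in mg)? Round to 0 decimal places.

106 mg

k = ln2 / t½ = 0.693147 / 11.2 = 0.06189 h⁻¹
CL = k × Vd = 0.06189 × 5.94 = 0.3676 L/h
At steady state, Dose/τ = Css × CL.
Dose = Css × CL × τ = 12.7 × 0.3676 × 22.8 = 106.4 mg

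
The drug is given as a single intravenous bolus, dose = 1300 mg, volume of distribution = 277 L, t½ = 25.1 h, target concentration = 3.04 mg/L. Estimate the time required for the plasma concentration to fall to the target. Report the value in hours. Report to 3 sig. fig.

C₀ = Dose / Vd = 1300 / 277 = 4.693 mg/L
k = ln2 / t½ = 0.693147 / 25.1 = 0.02762 h⁻¹
t = ln(C₀ / C) / k = ln(4.693 / 3.04) / 0.02762
  = ln(1.544) / 0.02762 = 0.4344 / 0.02762 = 15.73 h

15.7 h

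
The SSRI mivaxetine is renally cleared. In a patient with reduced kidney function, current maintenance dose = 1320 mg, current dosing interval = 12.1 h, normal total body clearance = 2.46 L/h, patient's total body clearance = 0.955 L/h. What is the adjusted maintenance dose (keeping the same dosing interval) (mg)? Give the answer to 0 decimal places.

To keep the same average steady-state level, dosing rate must scale with clearance.
CL ratio = 0.955 / 2.46 = 0.3882
New dose (same interval) = 1320 × 0.3882 = 512.4 mg

512 mg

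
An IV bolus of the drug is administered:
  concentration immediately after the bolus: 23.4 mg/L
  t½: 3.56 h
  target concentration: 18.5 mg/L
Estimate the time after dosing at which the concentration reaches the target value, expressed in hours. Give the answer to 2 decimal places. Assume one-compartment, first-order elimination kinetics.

1.21 h

k = ln2 / t½ = 0.693147 / 3.56 = 0.1947 h⁻¹
t = ln(C₀ / C) / k = ln(23.40 / 18.5) / 0.1947
  = ln(1.265) / 0.1947 = 0.2351 / 0.1947 = 1.207 h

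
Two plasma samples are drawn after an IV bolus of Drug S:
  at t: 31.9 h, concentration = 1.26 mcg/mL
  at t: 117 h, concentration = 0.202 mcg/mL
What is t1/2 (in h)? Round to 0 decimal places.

32 h

k = ln(C₁/C₂) / (t₂ − t₁) = ln(1.26/0.202) / (117 − 31.9)
  = 1.831 / 85.10 = 0.02152 h⁻¹
t½ = ln2 / k = 0.693147 / 0.02152 = 32.21 h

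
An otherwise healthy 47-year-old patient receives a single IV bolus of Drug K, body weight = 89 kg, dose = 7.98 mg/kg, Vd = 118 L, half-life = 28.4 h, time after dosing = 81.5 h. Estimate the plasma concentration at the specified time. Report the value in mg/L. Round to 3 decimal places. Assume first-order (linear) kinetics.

Total dose = 7.98 × 89 = 710.2 mg
C₀ = Dose / Vd = 710.2 / 118 = 6.019 mg/L
k = ln2 / t½ = 0.693147 / 28.4 = 0.02441 h⁻¹
C = C₀ · e^(−k·t) = 6.019 × e^(−0.02441 × 81.5)
  = 6.019 × 0.1368 = 0.8234 mg/L

0.823 mg/L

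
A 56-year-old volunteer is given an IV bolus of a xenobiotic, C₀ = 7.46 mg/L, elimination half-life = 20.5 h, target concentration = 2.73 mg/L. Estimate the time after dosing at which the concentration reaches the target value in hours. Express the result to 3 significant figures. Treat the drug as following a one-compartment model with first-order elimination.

k = ln2 / t½ = 0.693147 / 20.5 = 0.03381 h⁻¹
t = ln(C₀ / C) / k = ln(7.460 / 2.73) / 0.03381
  = ln(2.733) / 0.03381 = 1.005 / 0.03381 = 29.72 h

29.7 h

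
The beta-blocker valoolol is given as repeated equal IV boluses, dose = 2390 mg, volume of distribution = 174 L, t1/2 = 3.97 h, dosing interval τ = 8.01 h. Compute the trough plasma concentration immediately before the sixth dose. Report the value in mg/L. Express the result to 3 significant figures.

4.50 mg/L

C₀ per dose = Dose / Vd = 2390 / 174 = 13.74 mg/L
k = ln2 / t½ = 0.693147 / 3.97 = 0.1746 h⁻¹
Fraction remaining after one interval: r = e^(−kτ) = e^(−0.1746 × 8.01) = 0.2470
Before dose 6, 5 doses have been given (aged 1τ, 2τ, 3τ, 4τ, 5τ).
C_trough = C₀ × (r + r² + … + r^5) = C₀ × r(1−r^5)/(1−r)
        = 13.74 × 0.2470 × (1 − 0.0009194) / (1 − 0.2470) = 4.503 mg/L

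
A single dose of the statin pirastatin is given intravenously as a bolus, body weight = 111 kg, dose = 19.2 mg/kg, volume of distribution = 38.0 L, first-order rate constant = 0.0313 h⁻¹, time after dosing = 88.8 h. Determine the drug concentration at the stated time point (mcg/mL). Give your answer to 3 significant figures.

Total dose = 19.2 × 111 = 2131 mg
C₀ = Dose / Vd = 2131 / 38.0 = 56.08 mg/L
C = C₀ · e^(−k·t) = 56.08 × e^(−0.03130 × 88.8)
  = 56.08 × 0.06207 = 3.481 mg/L
(3.481 mg/L = 3.481 mcg/mL)

3.48 mcg/mL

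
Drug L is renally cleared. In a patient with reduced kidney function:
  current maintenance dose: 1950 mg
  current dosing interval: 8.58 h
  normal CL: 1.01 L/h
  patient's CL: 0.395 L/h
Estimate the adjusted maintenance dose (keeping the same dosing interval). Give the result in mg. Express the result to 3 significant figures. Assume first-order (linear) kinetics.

To keep the same average steady-state level, dosing rate must scale with clearance.
CL ratio = 0.395 / 1.01 = 0.3911
New dose (same interval) = 1950 × 0.3911 = 762.6 mg

763 mg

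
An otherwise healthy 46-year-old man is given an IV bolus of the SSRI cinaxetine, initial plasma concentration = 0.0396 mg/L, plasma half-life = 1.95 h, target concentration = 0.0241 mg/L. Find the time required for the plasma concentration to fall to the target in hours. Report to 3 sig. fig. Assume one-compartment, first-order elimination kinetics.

1.40 h

k = ln2 / t½ = 0.693147 / 1.95 = 0.3555 h⁻¹
t = ln(C₀ / C) / k = ln(0.03960 / 0.0241) / 0.3555
  = ln(1.643) / 0.3555 = 0.4965 / 0.3555 = 1.397 h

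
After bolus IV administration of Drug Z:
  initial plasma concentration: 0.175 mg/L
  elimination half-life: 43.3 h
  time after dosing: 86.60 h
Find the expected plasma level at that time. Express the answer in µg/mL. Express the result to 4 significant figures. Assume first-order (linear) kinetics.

k = ln2 / t½ = 0.693147 / 43.3 = 0.01601 h⁻¹
t / t½ = 86.60 / 43.3 = 2 half-lives
C = C₀ × (1/2)^2 = 0.1750 × 0.2500 = 0.04375 mg/L
(0.04375 mg/L = 0.04375 µg/mL)

0.04375 µg/mL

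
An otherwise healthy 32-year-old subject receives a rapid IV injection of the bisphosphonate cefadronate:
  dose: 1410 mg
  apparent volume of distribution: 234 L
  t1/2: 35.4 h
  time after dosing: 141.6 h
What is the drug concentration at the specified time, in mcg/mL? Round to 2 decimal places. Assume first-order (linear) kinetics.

0.38 mcg/mL

C₀ = Dose / Vd = 1410 / 234 = 6.026 mg/L
k = ln2 / t½ = 0.693147 / 35.4 = 0.01958 h⁻¹
t / t½ = 141.6 / 35.4 = 4 half-lives
C = C₀ × (1/2)^4 = 6.026 × 0.06250 = 0.3766 mg/L
(0.3766 mg/L = 0.3766 mcg/mL)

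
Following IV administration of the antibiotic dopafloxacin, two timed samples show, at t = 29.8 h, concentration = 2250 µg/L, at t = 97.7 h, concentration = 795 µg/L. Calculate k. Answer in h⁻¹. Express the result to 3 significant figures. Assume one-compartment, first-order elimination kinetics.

k = ln(C₁/C₂) / (t₂ − t₁) = ln(2250/795) / (97.7 − 29.8)
  = 1.040 / 67.90 = 0.01532 h⁻¹

0.0153 h⁻¹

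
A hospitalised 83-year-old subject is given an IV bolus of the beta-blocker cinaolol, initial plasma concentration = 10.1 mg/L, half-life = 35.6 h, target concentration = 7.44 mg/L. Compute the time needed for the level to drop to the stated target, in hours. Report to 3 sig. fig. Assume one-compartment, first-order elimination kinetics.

15.7 h

k = ln2 / t½ = 0.693147 / 35.6 = 0.01947 h⁻¹
t = ln(C₀ / C) / k = ln(10.10 / 7.44) / 0.01947
  = ln(1.358) / 0.01947 = 0.3060 / 0.01947 = 15.72 h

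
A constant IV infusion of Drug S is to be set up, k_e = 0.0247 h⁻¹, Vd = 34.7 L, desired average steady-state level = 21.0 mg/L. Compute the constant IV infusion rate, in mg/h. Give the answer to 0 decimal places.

18 mg/h

CL = k × Vd = 0.02470 × 34.7 = 0.8571 L/h
At steady state, infusion rate R₀ = Css × CL = 21.0 × 0.8571 = 18.00 mg/h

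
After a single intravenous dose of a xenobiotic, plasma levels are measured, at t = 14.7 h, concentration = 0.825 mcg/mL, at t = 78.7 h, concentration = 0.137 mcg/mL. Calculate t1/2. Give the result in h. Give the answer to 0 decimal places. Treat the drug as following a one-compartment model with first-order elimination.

k = ln(C₁/C₂) / (t₂ − t₁) = ln(0.825/0.137) / (78.7 − 14.7)
  = 1.795 / 64.00 = 0.02805 h⁻¹
t½ = ln2 / k = 0.693147 / 0.02805 = 24.71 h

25 h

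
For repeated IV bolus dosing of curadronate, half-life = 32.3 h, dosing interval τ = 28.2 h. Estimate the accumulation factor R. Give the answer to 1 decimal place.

2.2

k = ln2 / t½ = 0.693147 / 32.3 = 0.02146 h⁻¹
e^(−kτ) = e^(−0.02146 × 28.2) = 0.5460
Accumulation ratio R = 1 / (1 − e^(−kτ)) = 1 / (1 − 0.5460) = 2.203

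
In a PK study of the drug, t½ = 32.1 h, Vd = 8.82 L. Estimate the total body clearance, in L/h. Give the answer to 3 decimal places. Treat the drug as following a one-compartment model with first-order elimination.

k = ln2 / t½ = 0.693147 / 32.1 = 0.02159 h⁻¹
CL = k × Vd = 0.02159 × 8.82 = 0.1904 L/h

0.190 L/h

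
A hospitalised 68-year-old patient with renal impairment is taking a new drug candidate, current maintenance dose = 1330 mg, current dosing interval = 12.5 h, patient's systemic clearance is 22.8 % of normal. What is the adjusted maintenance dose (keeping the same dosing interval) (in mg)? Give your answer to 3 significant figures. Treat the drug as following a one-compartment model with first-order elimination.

303 mg

To keep the same average steady-state level, dosing rate must scale with clearance.
CL ratio = 22.8 / 100 = 0.2280
New dose (same interval) = 1330 × 0.2280 = 303.2 mg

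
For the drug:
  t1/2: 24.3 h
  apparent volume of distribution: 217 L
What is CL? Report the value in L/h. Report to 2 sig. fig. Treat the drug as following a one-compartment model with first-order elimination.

k = ln2 / t½ = 0.693147 / 24.3 = 0.02852 h⁻¹
CL = k × Vd = 0.02852 × 217 = 6.189 L/h

6.2 L/h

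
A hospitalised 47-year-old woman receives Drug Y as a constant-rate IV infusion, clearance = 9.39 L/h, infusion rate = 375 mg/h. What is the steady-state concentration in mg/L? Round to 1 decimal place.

At steady state Css = R₀ / CL = 375 / 9.390 = 39.94 mg/L

39.9 mg/L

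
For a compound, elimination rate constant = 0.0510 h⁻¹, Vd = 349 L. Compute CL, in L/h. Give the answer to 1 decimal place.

CL = k × Vd = 0.0510 × 349 = 17.80 L/h

17.8 L/h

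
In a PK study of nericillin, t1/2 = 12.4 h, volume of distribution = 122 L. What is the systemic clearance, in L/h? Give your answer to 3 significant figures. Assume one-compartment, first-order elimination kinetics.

6.82 L/h

k = ln2 / t½ = 0.693147 / 12.4 = 0.05590 h⁻¹
CL = k × Vd = 0.05590 × 122 = 6.820 L/h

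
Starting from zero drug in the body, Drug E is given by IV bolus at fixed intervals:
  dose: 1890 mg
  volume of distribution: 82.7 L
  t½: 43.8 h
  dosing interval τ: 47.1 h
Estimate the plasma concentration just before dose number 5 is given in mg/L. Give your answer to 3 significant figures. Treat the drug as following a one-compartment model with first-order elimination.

C₀ per dose = Dose / Vd = 1890 / 82.7 = 22.85 mg/L
k = ln2 / t½ = 0.693147 / 43.8 = 0.01583 h⁻¹
Fraction remaining after one interval: r = e^(−kτ) = e^(−0.01583 × 47.1) = 0.4745
Before dose 5, 4 doses have been given (aged 1τ, 2τ, 3τ, 4τ).
C_trough = C₀ × (r + r² + … + r^4) = C₀ × r(1−r^4)/(1−r)
        = 22.85 × 0.4745 × (1 − 0.05069) / (1 − 0.4745) = 19.59 mg/L

19.6 mg/L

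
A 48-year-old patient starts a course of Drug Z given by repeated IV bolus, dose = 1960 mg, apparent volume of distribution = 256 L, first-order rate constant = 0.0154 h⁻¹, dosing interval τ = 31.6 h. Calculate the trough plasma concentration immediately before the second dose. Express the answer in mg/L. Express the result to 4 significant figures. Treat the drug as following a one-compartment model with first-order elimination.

C₀ per dose = Dose / Vd = 1960 / 256 = 7.656 mg/L
Fraction remaining after one interval: r = e^(−kτ) = e^(−0.01540 × 31.6) = 0.6147
Before dose 2, 1 dose has been given (aged 1τ).
C_trough = C₀ × r = 7.656 × 0.6147 = 4.706 mg/L

4.706 mg/L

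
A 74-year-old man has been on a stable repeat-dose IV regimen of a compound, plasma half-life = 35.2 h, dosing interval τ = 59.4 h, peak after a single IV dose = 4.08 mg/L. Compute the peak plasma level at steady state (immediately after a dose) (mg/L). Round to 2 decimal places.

k = ln2 / t½ = 0.693147 / 35.2 = 0.01969 h⁻¹
e^(−kτ) = e^(−0.01969 × 59.4) = 0.3105
Accumulation ratio R = 1 / (1 − e^(−kτ)) = 1 / (1 − 0.3105) = 1.450
Steady-state peak = C₀ × R = 4.08 × 1.450 = 5.916 mg/L

5.92 mg/L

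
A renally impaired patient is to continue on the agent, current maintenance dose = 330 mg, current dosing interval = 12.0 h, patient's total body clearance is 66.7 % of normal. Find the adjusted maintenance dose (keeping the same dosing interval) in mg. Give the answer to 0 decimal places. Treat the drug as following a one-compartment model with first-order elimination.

220 mg

To keep the same average steady-state level, dosing rate must scale with clearance.
CL ratio = 66.7 / 100 = 0.6670
New dose (same interval) = 330 × 0.6670 = 220.1 mg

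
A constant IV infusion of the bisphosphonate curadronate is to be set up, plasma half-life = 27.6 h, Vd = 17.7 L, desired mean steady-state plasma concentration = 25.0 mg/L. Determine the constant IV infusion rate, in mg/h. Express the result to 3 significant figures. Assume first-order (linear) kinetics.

11.1 mg/h

k = ln2 / t½ = 0.693147 / 27.6 = 0.02511 h⁻¹
CL = k × Vd = 0.02511 × 17.7 = 0.4444 L/h
At steady state, infusion rate R₀ = Css × CL = 25.0 × 0.4444 = 11.11 mg/h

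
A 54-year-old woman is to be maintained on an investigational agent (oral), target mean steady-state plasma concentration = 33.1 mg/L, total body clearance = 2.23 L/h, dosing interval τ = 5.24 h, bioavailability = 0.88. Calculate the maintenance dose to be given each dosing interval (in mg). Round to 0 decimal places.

At steady state, F × (Dose/τ) = Css × CL.
Dose = Css × CL × τ / F = 33.1 × 2.230 × 5.24 / 0.88 = 439.5 mg

440 mg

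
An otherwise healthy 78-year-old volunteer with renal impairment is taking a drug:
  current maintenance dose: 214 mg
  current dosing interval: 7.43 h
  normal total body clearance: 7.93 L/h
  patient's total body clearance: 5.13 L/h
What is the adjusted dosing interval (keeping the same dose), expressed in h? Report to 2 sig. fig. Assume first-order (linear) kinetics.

To keep the same average steady-state level, dosing rate must scale with clearance.
CL ratio = 5.13 / 7.93 = 0.6469
New interval (same dose) = 7.43 / 0.6469 = 11.49 h

11 h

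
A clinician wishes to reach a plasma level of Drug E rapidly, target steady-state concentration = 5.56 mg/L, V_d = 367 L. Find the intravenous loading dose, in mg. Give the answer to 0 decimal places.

2041 mg

LD = Css × Vd = 5.56 × 367 = 2041 mg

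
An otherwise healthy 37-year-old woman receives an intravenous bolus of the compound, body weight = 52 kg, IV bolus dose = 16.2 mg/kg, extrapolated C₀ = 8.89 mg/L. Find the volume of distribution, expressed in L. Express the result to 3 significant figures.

94.8 L

Dose = 16.2 × 52 = 842.4 mg
Vd = Dose / C₀ = 842.4 / 8.89 = 94.76 L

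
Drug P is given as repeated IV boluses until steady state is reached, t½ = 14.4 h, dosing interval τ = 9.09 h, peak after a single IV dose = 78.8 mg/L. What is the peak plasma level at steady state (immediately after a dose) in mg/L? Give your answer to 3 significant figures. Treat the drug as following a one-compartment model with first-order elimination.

222 mg/L

k = ln2 / t½ = 0.693147 / 14.4 = 0.04814 h⁻¹
e^(−kτ) = e^(−0.04814 × 9.09) = 0.6456
Accumulation ratio R = 1 / (1 − e^(−kτ)) = 1 / (1 − 0.6456) = 2.822
Steady-state peak = C₀ × R = 78.8 × 2.822 = 222.4 mg/L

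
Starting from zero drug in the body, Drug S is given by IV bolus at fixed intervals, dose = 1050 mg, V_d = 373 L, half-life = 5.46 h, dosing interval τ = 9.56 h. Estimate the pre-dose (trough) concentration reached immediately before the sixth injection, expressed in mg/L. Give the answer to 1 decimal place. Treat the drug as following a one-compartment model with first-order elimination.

1.2 mg/L

C₀ per dose = Dose / Vd = 1050 / 373 = 2.815 mg/L
k = ln2 / t½ = 0.693147 / 5.46 = 0.1270 h⁻¹
Fraction remaining after one interval: r = e^(−kτ) = e^(−0.1270 × 9.56) = 0.2970
Before dose 6, 5 doses have been given (aged 1τ, 2τ, 3τ, 4τ, 5τ).
C_trough = C₀ × (r + r² + … + r^5) = C₀ × r(1−r^5)/(1−r)
        = 2.815 × 0.2970 × (1 − 0.002311) / (1 − 0.2970) = 1.187 mg/L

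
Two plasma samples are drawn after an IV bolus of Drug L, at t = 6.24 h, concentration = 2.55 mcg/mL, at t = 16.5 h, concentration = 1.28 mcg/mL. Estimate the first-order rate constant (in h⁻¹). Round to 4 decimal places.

0.0672 h⁻¹

k = ln(C₁/C₂) / (t₂ − t₁) = ln(2.55/1.28) / (16.5 − 6.24)
  = 0.6892 / 10.26 = 0.06717 h⁻¹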